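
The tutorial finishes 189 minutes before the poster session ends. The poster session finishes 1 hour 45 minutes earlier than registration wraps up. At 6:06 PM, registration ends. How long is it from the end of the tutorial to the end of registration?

4 h 54 min

The poster session ends at 6:06 PM − 105 min = 4:21 PM.
The tutorial ends at 4:21 PM − 189 min = 1:12 PM.
From 1:12 PM to 6:06 PM is 4 h 54 min.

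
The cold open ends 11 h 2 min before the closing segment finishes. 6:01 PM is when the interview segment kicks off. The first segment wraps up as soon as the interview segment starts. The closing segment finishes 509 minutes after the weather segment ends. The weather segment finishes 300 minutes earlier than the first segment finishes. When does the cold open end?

The first segment ends at 6:01 PM.
The weather segment ends at 6:01 PM − 300 min = 1:01 PM.
The closing segment ends at 1:01 PM + 509 min = 9:30 PM.
The cold open ends at 9:30 PM − 662 min = 10:28 AM.

10:28 AM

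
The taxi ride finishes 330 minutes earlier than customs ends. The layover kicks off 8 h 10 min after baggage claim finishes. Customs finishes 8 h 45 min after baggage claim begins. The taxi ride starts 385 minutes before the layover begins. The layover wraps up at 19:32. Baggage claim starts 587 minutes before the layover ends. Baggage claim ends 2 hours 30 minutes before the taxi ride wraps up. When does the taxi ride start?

Baggage claim starts at 19:32 − 587 min = 09:45.
Customs ends at 09:45 + 525 min = 18:30.
The taxi ride ends at 18:30 − 330 min = 13:00.
Baggage claim ends at 13:00 − 150 min = 10:30.
The layover starts at 10:30 + 490 min = 18:40.
The taxi ride starts at 18:40 − 385 min = 12:15.

12:15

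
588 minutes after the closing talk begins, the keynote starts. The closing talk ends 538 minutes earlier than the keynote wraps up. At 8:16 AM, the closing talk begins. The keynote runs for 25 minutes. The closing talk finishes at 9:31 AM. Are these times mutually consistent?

Yes

The keynote starts at 8:16 AM + 588 min = 6:04 PM.
The keynote ends at 6:04 PM + 25 min = 6:29 PM.
The closing talk ends at 6:29 PM − 538 min = 9:31 AM.
That matches the stated 9:31 AM, so the schedule is consistent.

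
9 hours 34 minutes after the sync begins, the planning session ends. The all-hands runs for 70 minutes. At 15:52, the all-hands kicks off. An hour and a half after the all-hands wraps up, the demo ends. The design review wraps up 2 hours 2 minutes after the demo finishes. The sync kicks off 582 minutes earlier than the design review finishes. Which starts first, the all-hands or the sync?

the sync

The all-hands ends at 15:52 + 70 min = 17:02.
The demo ends at 17:02 + 90 min = 18:32.
The design review ends at 18:32 + 122 min = 20:34.
The sync starts at 20:34 − 582 min = 10:52.
The all-hands starts at 15:52 and the sync starts at 10:52, so the sync is first.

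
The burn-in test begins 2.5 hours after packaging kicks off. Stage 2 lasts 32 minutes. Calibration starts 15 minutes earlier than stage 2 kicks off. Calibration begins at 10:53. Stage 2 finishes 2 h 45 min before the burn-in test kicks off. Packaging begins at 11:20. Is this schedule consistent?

The burn-in test starts at 11:20 + 150 min = 13:50.
Stage 2 ends at 13:50 − 165 min = 11:05.
Stage 2 starts at 11:05 − 32 min = 10:33.
Calibration starts at 10:33 − 15 min = 10:18.
But calibration is also said to start at 10:53 — a 35-minute conflict.

No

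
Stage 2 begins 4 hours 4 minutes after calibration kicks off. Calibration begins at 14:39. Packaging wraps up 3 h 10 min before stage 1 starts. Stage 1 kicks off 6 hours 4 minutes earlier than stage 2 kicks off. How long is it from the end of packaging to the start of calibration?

5 hours 10 minutes

Stage 2 starts at 14:39 + 244 min = 18:43.
Stage 1 starts at 18:43 − 364 min = 12:39.
Packaging ends at 12:39 − 190 min = 09:29.
From 09:29 to 14:39 is 5 hours 10 minutes.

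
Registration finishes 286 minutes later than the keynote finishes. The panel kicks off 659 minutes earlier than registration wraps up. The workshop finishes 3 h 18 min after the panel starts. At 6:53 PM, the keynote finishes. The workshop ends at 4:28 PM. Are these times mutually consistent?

No

Registration ends at 6:53 PM + 286 min = 11:39 PM.
The panel starts at 11:39 PM − 659 min = 12:40 PM.
The workshop ends at 12:40 PM + 198 min = 3:58 PM.
But the workshop is also said to end at 4:28 PM — a 30-minute conflict.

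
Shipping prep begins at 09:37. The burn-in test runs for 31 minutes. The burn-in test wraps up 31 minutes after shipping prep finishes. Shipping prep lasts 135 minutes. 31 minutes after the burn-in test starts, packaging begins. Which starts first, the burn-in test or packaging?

the burn-in test

Shipping prep ends at 09:37 + 135 min = 11:52.
The burn-in test ends at 11:52 + 31 min = 12:23.
The burn-in test starts at 12:23 − 31 min = 11:52.
Packaging starts at 11:52 + 31 min = 12:23.
The burn-in test starts at 11:52 and packaging starts at 12:23, so the burn-in test is first.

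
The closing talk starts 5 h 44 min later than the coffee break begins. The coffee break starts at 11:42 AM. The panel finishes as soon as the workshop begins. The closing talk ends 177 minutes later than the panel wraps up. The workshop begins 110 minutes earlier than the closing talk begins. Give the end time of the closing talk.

The closing talk starts at 11:42 AM + 344 min = 5:26 PM.
The workshop starts at 5:26 PM − 110 min = 3:36 PM.
So the panel ends at 3:36 PM.
The closing talk ends at 3:36 PM + 177 min = 6:33 PM.

6:33 PM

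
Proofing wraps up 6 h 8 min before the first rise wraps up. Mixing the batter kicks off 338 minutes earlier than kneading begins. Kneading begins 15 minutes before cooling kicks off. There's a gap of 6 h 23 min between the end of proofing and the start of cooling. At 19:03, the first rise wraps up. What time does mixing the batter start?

Proofing ends at 19:03 − 368 min = 12:55.
Cooling starts at 12:55 + 383 min = 19:18.
Kneading starts at 19:18 − 15 min = 19:03.
Mixing the batter starts at 19:03 − 338 min = 13:25.

13:25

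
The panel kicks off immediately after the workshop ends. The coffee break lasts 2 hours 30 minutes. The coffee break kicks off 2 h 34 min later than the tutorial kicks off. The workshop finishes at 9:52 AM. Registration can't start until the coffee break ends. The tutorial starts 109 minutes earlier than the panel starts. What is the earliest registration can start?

The panel starts at 9:52 AM.
The tutorial starts at 9:52 AM − 109 min = 8:03 AM.
The coffee break starts at 8:03 AM + 154 min = 10:37 AM.
The coffee break ends at 10:37 AM + 150 min = 1:07 PM.
Registration is bounded by the coffee break, so the earliest it can start is 1:07 PM.

1:07 PM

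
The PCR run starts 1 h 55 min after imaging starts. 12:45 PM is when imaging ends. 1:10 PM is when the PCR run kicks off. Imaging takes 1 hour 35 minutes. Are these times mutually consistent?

No

Imaging starts at 12:45 PM − 95 min = 11:10 AM.
The PCR run starts at 11:10 AM + 115 min = 1:05 PM.
But the PCR run is also said to start at 1:10 PM — a 5-minute conflict.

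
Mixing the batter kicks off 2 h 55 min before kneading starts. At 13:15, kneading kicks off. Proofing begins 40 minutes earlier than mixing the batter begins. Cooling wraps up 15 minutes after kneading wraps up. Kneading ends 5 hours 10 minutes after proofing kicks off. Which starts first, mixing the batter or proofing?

proofing

Mixing the batter starts at 13:15 − 175 min = 10:20.
Proofing starts at 10:20 − 40 min = 09:40.
Mixing the batter starts at 10:20 and proofing starts at 09:40, so proofing is first.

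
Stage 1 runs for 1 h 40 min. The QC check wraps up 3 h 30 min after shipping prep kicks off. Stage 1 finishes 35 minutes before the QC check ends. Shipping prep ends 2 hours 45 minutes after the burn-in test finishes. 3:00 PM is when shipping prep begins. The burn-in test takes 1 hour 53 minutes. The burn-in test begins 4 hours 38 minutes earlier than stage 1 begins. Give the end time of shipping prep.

4:15 PM

The QC check ends at 3:00 PM + 210 min = 6:30 PM.
Stage 1 ends at 6:30 PM − 35 min = 5:55 PM.
Stage 1 starts at 5:55 PM − 100 min = 4:15 PM.
The burn-in test starts at 4:15 PM − 278 min = 11:37 AM.
The burn-in test ends at 11:37 AM + 113 min = 1:30 PM.
Shipping prep ends at 1:30 PM + 165 min = 4:15 PM.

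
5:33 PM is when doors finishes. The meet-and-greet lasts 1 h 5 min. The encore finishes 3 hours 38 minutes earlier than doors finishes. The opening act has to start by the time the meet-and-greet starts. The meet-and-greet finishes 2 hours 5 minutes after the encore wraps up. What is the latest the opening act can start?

The encore ends at 5:33 PM − 218 min = 1:55 PM.
The meet-and-greet ends at 1:55 PM + 125 min = 4:00 PM.
The meet-and-greet starts at 4:00 PM − 65 min = 2:55 PM.
The opening act is bounded by the meet-and-greet, so the latest it can start is 2:55 PM.

2:55 PM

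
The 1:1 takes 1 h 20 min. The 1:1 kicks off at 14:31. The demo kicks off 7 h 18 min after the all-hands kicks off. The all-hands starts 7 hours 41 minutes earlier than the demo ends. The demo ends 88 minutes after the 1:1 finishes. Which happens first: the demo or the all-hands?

the all-hands

The 1:1 ends at 14:31 + 80 min = 15:51.
The demo ends at 15:51 + 88 min = 17:19.
The all-hands starts at 17:19 − 461 min = 09:38.
The demo starts at 09:38 + 438 min = 16:56.
The demo starts at 16:56 and the all-hands starts at 09:38, so the all-hands is first.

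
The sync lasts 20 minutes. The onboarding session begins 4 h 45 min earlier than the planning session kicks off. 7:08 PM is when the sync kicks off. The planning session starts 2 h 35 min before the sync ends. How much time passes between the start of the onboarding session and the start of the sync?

The sync ends at 7:08 PM + 20 min = 7:28 PM.
The planning session starts at 7:28 PM − 155 min = 4:53 PM.
The onboarding session starts at 4:53 PM − 285 min = 12:08 PM.
From 12:08 PM to 7:08 PM is 420 minutes.

420 minutes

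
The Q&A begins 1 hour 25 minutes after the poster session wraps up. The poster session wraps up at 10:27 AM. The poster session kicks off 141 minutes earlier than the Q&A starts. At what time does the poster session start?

9:31 AM

The Q&A starts at 10:27 AM + 85 min = 11:52 AM.
The poster session starts at 11:52 AM − 141 min = 9:31 AM.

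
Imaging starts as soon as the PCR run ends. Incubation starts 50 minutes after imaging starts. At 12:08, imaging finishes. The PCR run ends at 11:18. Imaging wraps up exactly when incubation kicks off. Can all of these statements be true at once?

Imaging starts at 11:18.
Incubation starts at 11:18 + 50 min = 12:08.
So imaging ends at 12:08.
That matches the stated 12:08, so the schedule is consistent.

Yes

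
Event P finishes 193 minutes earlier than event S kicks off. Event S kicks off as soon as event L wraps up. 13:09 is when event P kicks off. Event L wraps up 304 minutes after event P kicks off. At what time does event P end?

Event L ends at 13:09 + 304 min = 18:13.
So event S starts at 18:13.
Event P ends at 18:13 − 193 min = 15:00.

15:00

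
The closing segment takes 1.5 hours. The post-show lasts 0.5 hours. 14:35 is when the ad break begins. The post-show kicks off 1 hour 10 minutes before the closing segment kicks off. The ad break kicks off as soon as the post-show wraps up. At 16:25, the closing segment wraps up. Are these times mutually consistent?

The closing segment starts at 16:25 − 90 min = 14:55.
The post-show starts at 14:55 − 70 min = 13:45.
The post-show ends at 13:45 + 30 min = 14:15.
So the ad break starts at 14:15.
But the ad break is also said to start at 14:35 — a 20-minute conflict.

No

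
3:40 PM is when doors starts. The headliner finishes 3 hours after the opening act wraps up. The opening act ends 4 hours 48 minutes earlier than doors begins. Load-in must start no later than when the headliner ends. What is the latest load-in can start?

The opening act ends at 3:40 PM − 288 min = 10:52 AM.
The headliner ends at 10:52 AM + 180 min = 1:52 PM.
Load-in is bounded by the headliner, so the latest it can start is 1:52 PM.

1:52 PM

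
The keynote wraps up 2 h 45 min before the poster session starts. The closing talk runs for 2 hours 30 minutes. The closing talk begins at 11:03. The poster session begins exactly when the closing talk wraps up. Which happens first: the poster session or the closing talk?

the closing talk

The closing talk ends at 11:03 + 150 min = 13:33.
So the poster session starts at 13:33.
The poster session starts at 13:33 and the closing talk starts at 11:03, so the closing talk is first.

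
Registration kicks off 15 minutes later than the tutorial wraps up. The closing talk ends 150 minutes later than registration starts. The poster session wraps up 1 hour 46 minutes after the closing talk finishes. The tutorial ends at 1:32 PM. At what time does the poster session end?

Registration starts at 1:32 PM + 15 min = 1:47 PM.
The closing talk ends at 1:47 PM + 150 min = 4:17 PM.
The poster session ends at 4:17 PM + 106 min = 6:03 PM.

6:03 PM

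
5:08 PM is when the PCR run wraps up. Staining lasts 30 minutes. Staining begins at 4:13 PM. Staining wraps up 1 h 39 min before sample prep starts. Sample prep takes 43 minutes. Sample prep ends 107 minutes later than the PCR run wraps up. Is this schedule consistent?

No

Sample prep ends at 5:08 PM + 107 min = 6:55 PM.
Sample prep starts at 6:55 PM − 43 min = 6:12 PM.
Staining ends at 6:12 PM − 99 min = 4:33 PM.
Staining starts at 4:33 PM − 30 min = 4:03 PM.
But staining is also said to start at 4:13 PM — a 10-minute conflict.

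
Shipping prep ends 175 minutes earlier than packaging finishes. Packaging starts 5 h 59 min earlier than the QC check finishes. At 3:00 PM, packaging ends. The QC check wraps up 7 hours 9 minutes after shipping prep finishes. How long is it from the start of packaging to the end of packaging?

1 hour 45 minutes

Shipping prep ends at 3:00 PM − 175 min = 12:05 PM.
The QC check ends at 12:05 PM + 429 min = 7:14 PM.
Packaging starts at 7:14 PM − 359 min = 1:15 PM.
From 1:15 PM to 3:00 PM is 1 hour 45 minutes.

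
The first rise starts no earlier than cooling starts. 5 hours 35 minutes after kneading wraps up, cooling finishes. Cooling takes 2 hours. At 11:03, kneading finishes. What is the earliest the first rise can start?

Cooling ends at 11:03 + 335 min = 16:38.
Cooling starts at 16:38 − 120 min = 14:38.
The first rise is bounded by cooling, so the earliest it can start is 14:38.

14:38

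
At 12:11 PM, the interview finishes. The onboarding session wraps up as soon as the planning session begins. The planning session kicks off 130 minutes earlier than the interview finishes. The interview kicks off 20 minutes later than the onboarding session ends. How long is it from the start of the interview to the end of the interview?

The planning session starts at 12:11 PM − 130 min = 10:01 AM.
So the onboarding session ends at 10:01 AM.
The interview starts at 10:01 AM + 20 min = 10:21 AM.
From 10:21 AM to 12:11 PM is 110 minutes.

110 minutes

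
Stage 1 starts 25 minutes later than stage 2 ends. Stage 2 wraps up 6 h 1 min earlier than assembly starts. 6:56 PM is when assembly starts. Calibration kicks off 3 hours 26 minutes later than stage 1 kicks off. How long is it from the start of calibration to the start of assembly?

Stage 2 ends at 6:56 PM − 361 min = 12:55 PM.
Stage 1 starts at 12:55 PM + 25 min = 1:20 PM.
Calibration starts at 1:20 PM + 206 min = 4:46 PM.
From 4:46 PM to 6:56 PM is 2 h 10 min.

2 h 10 min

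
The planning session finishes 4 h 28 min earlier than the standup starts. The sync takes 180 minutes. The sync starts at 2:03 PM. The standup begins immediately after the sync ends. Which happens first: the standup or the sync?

The sync ends at 2:03 PM + 180 min = 5:03 PM.
So the standup starts at 5:03 PM.
The standup starts at 5:03 PM and the sync starts at 2:03 PM, so the sync is first.

the sync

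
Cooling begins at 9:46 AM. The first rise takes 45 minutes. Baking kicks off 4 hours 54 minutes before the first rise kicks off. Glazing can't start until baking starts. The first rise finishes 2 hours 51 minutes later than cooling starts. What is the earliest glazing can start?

6:58 AM

The first rise ends at 9:46 AM + 171 min = 12:37 PM.
The first rise starts at 12:37 PM − 45 min = 11:52 AM.
Baking starts at 11:52 AM − 294 min = 6:58 AM.
Glazing is bounded by baking, so the earliest it can start is 6:58 AM.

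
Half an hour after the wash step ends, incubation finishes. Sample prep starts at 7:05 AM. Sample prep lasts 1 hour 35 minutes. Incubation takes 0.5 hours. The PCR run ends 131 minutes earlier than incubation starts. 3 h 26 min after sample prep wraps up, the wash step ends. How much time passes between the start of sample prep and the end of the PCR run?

2 h 50 min

Sample prep ends at 7:05 AM + 95 min = 8:40 AM.
The wash step ends at 8:40 AM + 206 min = 12:06 PM.
Incubation ends at 12:06 PM + 30 min = 12:36 PM.
Incubation starts at 12:36 PM − 30 min = 12:06 PM.
The PCR run ends at 12:06 PM − 131 min = 9:55 AM.
From 7:05 AM to 9:55 AM is 2 h 50 min.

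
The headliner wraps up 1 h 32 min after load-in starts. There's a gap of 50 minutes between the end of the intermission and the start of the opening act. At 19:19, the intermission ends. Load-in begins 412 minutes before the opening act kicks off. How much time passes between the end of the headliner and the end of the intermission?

270 minutes

The opening act starts at 19:19 + 50 min = 20:09.
Load-in starts at 20:09 − 412 min = 13:17.
The headliner ends at 13:17 + 92 min = 14:49.
From 14:49 to 19:19 is 270 minutes.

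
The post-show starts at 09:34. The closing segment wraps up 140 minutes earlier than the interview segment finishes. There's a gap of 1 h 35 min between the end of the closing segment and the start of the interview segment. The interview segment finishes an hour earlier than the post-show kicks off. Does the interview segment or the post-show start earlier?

The interview segment ends at 09:34 − 60 min = 08:34.
The closing segment ends at 08:34 − 140 min = 06:14.
The interview segment starts at 06:14 + 95 min = 07:49.
The interview segment starts at 07:49 and the post-show starts at 09:34, so the interview segment is first.

the interview segment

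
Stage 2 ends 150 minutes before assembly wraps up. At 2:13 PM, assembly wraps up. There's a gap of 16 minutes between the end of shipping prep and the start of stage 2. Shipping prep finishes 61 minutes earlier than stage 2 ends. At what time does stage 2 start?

10:58 AM

Stage 2 ends at 2:13 PM − 150 min = 11:43 AM.
Shipping prep ends at 11:43 AM − 61 min = 10:42 AM.
Stage 2 starts at 10:42 AM + 16 min = 10:58 AM.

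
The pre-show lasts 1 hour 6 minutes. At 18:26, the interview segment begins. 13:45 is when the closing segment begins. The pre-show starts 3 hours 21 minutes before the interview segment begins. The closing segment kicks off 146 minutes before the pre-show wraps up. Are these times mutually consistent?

Yes

The pre-show starts at 18:26 − 201 min = 15:05.
The pre-show ends at 15:05 + 66 min = 16:11.
The closing segment starts at 16:11 − 146 min = 13:45.
That matches the stated 13:45, so the schedule is consistent.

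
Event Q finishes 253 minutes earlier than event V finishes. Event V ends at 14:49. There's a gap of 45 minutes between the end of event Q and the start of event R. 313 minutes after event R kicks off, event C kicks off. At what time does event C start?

Event Q ends at 14:49 − 253 min = 10:36.
Event R starts at 10:36 + 45 min = 11:21.
Event C starts at 11:21 + 313 min = 16:34.

16:34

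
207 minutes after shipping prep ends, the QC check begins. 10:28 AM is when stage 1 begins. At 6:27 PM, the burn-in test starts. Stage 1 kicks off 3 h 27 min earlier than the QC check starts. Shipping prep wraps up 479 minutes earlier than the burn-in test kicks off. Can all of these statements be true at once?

Yes

Shipping prep ends at 6:27 PM − 479 min = 10:28 AM.
The QC check starts at 10:28 AM + 207 min = 1:55 PM.
Stage 1 starts at 1:55 PM − 207 min = 10:28 AM.
That matches the stated 10:28 AM, so the schedule is consistent.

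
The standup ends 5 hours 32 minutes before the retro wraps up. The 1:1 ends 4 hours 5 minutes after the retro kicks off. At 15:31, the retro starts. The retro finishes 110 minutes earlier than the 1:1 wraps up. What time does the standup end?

The 1:1 ends at 15:31 + 245 min = 19:36.
The retro ends at 19:36 − 110 min = 17:46.
The standup ends at 17:46 − 332 min = 12:14.

12:14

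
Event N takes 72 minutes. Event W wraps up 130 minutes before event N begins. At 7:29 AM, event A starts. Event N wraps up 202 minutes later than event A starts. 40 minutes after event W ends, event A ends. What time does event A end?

Event N ends at 7:29 AM + 202 min = 10:51 AM.
Event N starts at 10:51 AM − 72 min = 9:39 AM.
Event W ends at 9:39 AM − 130 min = 7:29 AM.
Event A ends at 7:29 AM + 40 min = 8:09 AM.

8:09 AM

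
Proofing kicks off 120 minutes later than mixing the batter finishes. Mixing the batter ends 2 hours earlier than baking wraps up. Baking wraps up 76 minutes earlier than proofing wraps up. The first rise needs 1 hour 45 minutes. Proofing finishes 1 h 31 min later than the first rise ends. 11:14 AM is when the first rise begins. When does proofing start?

The first rise ends at 11:14 AM + 105 min = 12:59 PM.
Proofing ends at 12:59 PM + 91 min = 2:30 PM.
Baking ends at 2:30 PM − 76 min = 1:14 PM.
Mixing the batter ends at 1:14 PM − 120 min = 11:14 AM.
Proofing starts at 11:14 AM + 120 min = 1:14 PM.

1:14 PM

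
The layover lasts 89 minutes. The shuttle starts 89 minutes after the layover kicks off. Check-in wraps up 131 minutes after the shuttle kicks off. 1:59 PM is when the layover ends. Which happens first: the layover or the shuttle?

the layover

The layover starts at 1:59 PM − 89 min = 12:30 PM.
The shuttle starts at 12:30 PM + 89 min = 1:59 PM.
The layover starts at 12:30 PM and the shuttle starts at 1:59 PM, so the layover is first.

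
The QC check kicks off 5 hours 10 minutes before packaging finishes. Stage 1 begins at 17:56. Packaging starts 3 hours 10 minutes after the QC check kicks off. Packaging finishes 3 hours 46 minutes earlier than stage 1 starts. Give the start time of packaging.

12:10

Packaging ends at 17:56 − 226 min = 14:10.
The QC check starts at 14:10 − 310 min = 09:00.
Packaging starts at 09:00 + 190 min = 12:10.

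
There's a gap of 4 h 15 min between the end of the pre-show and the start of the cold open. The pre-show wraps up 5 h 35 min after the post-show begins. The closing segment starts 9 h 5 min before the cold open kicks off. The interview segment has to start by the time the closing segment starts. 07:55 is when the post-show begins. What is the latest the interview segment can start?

The pre-show ends at 07:55 + 335 min = 13:30.
The cold open starts at 13:30 + 255 min = 17:45.
The closing segment starts at 17:45 − 545 min = 08:40.
The interview segment is bounded by the closing segment, so the latest it can start is 08:40.

08:40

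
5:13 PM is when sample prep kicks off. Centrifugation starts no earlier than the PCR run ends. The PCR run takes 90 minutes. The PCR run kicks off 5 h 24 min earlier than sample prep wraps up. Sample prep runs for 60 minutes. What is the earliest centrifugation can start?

2:19 PM

Sample prep ends at 5:13 PM + 60 min = 6:13 PM.
The PCR run starts at 6:13 PM − 324 min = 12:49 PM.
The PCR run ends at 12:49 PM + 90 min = 2:19 PM.
Centrifugation is bounded by the PCR run, so the earliest it can start is 2:19 PM.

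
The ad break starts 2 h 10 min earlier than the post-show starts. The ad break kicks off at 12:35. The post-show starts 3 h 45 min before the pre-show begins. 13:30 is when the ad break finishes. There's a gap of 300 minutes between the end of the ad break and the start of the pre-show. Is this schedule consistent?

The pre-show starts at 13:30 + 300 min = 18:30.
The post-show starts at 18:30 − 225 min = 14:45.
The ad break starts at 14:45 − 130 min = 12:35.
That matches the stated 12:35, so the schedule is consistent.

Yes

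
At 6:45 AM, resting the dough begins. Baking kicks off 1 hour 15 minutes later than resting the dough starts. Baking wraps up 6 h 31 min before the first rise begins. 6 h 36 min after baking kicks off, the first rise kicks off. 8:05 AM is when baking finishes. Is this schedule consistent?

Baking starts at 6:45 AM + 75 min = 8:00 AM.
The first rise starts at 8:00 AM + 396 min = 2:36 PM.
Baking ends at 2:36 PM − 391 min = 8:05 AM.
That matches the stated 8:05 AM, so the schedule is consistent.

Yes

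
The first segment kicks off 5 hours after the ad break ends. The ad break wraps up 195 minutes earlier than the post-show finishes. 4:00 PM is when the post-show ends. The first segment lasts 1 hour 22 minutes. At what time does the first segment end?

The ad break ends at 4:00 PM − 195 min = 12:45 PM.
The first segment starts at 12:45 PM + 300 min = 5:45 PM.
The first segment ends at 5:45 PM + 82 min = 7:07 PM.

7:07 PM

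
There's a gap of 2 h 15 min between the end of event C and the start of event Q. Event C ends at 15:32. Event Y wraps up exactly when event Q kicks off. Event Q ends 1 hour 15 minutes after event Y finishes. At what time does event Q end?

19:02

Event Q starts at 15:32 + 135 min = 17:47.
So event Y ends at 17:47.
Event Q ends at 17:47 + 75 min = 19:02.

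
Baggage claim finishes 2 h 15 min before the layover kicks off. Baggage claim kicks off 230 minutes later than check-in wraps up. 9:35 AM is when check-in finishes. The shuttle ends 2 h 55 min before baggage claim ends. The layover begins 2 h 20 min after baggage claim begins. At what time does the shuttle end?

10:35 AM

Baggage claim starts at 9:35 AM + 230 min = 1:25 PM.
The layover starts at 1:25 PM + 140 min = 3:45 PM.
Baggage claim ends at 3:45 PM − 135 min = 1:30 PM.
The shuttle ends at 1:30 PM − 175 min = 10:35 AM.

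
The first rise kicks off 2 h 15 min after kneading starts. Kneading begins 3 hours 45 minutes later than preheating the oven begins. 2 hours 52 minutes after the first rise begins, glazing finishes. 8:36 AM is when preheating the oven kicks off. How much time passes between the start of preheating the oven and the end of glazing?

532 minutes

Kneading starts at 8:36 AM + 225 min = 12:21 PM.
The first rise starts at 12:21 PM + 135 min = 2:36 PM.
Glazing ends at 2:36 PM + 172 min = 5:28 PM.
From 8:36 AM to 5:28 PM is 532 minutes.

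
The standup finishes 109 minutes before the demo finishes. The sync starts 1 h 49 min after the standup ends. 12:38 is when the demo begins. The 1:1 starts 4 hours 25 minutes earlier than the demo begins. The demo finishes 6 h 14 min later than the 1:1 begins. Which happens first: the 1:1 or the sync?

The 1:1 starts at 12:38 − 265 min = 08:13.
The demo ends at 08:13 + 374 min = 14:27.
The standup ends at 14:27 − 109 min = 12:38.
The sync starts at 12:38 + 109 min = 14:27.
The 1:1 starts at 08:13 and the sync starts at 14:27, so the 1:1 is first.

the 1:1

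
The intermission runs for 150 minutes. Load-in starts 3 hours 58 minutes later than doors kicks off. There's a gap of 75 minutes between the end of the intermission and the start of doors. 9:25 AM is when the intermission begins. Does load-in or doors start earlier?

The intermission ends at 9:25 AM + 150 min = 11:55 AM.
Doors starts at 11:55 AM + 75 min = 1:10 PM.
Load-in starts at 1:10 PM + 238 min = 5:08 PM.
Load-in starts at 5:08 PM and doors starts at 1:10 PM, so doors is first.

doors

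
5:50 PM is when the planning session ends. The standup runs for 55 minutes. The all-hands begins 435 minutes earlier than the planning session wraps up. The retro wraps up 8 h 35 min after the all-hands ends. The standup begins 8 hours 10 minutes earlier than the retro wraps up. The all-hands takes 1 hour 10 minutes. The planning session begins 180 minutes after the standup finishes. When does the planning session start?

4:05 PM

The all-hands starts at 5:50 PM − 435 min = 10:35 AM.
The all-hands ends at 10:35 AM + 70 min = 11:45 AM.
The retro ends at 11:45 AM + 515 min = 8:20 PM.
The standup starts at 8:20 PM − 490 min = 12:10 PM.
The standup ends at 12:10 PM + 55 min = 1:05 PM.
The planning session starts at 1:05 PM + 180 min = 4:05 PM.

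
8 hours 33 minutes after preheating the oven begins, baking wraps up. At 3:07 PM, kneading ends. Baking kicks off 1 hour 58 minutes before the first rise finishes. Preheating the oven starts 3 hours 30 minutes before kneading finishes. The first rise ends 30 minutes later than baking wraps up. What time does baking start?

6:42 PM

Preheating the oven starts at 3:07 PM − 210 min = 11:37 AM.
Baking ends at 11:37 AM + 513 min = 8:10 PM.
The first rise ends at 8:10 PM + 30 min = 8:40 PM.
Baking starts at 8:40 PM − 118 min = 6:42 PM.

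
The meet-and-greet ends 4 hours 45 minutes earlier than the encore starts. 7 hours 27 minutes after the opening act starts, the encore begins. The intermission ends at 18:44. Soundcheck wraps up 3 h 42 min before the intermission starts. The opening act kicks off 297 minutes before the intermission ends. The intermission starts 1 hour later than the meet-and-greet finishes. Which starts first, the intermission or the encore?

the intermission

The opening act starts at 18:44 − 297 min = 13:47.
The encore starts at 13:47 + 447 min = 21:14.
The meet-and-greet ends at 21:14 − 285 min = 16:29.
The intermission starts at 16:29 + 60 min = 17:29.
The intermission starts at 17:29 and the encore starts at 21:14, so the intermission is first.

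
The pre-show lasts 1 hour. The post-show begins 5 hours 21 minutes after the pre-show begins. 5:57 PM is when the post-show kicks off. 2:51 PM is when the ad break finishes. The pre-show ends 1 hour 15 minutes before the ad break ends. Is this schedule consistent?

Yes

The pre-show ends at 2:51 PM − 75 min = 1:36 PM.
The pre-show starts at 1:36 PM − 60 min = 12:36 PM.
The post-show starts at 12:36 PM + 321 min = 5:57 PM.
That matches the stated 5:57 PM, so the schedule is consistent.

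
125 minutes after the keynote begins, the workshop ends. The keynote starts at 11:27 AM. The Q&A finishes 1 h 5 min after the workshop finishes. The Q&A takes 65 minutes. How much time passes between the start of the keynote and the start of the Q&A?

2 hours 5 minutes

The workshop ends at 11:27 AM + 125 min = 1:32 PM.
The Q&A ends at 1:32 PM + 65 min = 2:37 PM.
The Q&A starts at 2:37 PM − 65 min = 1:32 PM.
From 11:27 AM to 1:32 PM is 2 hours 5 minutes.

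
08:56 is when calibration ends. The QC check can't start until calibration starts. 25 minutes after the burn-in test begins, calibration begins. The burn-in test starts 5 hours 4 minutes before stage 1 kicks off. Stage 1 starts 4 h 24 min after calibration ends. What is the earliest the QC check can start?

Stage 1 starts at 08:56 + 264 min = 13:20.
The burn-in test starts at 13:20 − 304 min = 08:16.
Calibration starts at 08:16 + 25 min = 08:41.
The QC check is bounded by calibration, so the earliest it can start is 08:41.

08:41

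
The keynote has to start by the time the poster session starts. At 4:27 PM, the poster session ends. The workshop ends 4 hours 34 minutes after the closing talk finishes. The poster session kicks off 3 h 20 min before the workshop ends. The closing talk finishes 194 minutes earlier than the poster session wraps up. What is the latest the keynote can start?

The closing talk ends at 4:27 PM − 194 min = 1:13 PM.
The workshop ends at 1:13 PM + 274 min = 5:47 PM.
The poster session starts at 5:47 PM − 200 min = 2:27 PM.
The keynote is bounded by the poster session, so the latest it can start is 2:27 PM.

2:27 PM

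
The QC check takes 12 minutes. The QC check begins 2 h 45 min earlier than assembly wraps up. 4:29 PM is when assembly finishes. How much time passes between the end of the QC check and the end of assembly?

The QC check starts at 4:29 PM − 165 min = 1:44 PM.
The QC check ends at 1:44 PM + 12 min = 1:56 PM.
From 1:56 PM to 4:29 PM is 153 minutes.

153 minutes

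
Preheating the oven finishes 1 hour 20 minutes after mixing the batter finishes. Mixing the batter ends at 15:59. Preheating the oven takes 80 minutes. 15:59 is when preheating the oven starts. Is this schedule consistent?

Preheating the oven ends at 15:59 + 80 min = 17:19.
Preheating the oven starts at 17:19 − 80 min = 15:59.
That matches the stated 15:59, so the schedule is consistent.

Yes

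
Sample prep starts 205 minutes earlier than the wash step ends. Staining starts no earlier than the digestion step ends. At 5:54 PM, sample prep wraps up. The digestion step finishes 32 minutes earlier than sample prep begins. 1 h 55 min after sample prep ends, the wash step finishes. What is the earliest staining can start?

The wash step ends at 5:54 PM + 115 min = 7:49 PM.
Sample prep starts at 7:49 PM − 205 min = 4:24 PM.
The digestion step ends at 4:24 PM − 32 min = 3:52 PM.
Staining is bounded by the digestion step, so the earliest it can start is 3:52 PM.

3:52 PM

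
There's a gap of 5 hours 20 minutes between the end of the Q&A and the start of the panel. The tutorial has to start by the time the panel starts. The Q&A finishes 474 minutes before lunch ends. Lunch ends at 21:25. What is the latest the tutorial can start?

The Q&A ends at 21:25 − 474 min = 13:31.
The panel starts at 13:31 + 320 min = 18:51.
The tutorial is bounded by the panel, so the latest it can start is 18:51.

18:51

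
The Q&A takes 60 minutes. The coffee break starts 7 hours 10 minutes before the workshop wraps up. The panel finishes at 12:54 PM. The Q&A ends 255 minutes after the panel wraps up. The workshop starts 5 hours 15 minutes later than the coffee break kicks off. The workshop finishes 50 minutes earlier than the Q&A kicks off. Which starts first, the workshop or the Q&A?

the workshop

The Q&A ends at 12:54 PM + 255 min = 5:09 PM.
The Q&A starts at 5:09 PM − 60 min = 4:09 PM.
The workshop ends at 4:09 PM − 50 min = 3:19 PM.
The coffee break starts at 3:19 PM − 430 min = 8:09 AM.
The workshop starts at 8:09 AM + 315 min = 1:24 PM.
The workshop starts at 1:24 PM and the Q&A starts at 4:09 PM, so the workshop is first.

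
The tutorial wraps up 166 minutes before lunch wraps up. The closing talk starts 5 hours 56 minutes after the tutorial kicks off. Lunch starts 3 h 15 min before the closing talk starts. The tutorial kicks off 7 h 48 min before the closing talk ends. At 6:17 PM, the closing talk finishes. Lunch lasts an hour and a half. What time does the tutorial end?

11:54 AM

The tutorial starts at 6:17 PM − 468 min = 10:29 AM.
The closing talk starts at 10:29 AM + 356 min = 4:25 PM.
Lunch starts at 4:25 PM − 195 min = 1:10 PM.
Lunch ends at 1:10 PM + 90 min = 2:40 PM.
The tutorial ends at 2:40 PM − 166 min = 11:54 AM.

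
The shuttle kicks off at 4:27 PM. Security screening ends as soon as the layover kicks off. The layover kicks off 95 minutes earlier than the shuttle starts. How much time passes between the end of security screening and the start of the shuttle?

The layover starts at 4:27 PM − 95 min = 2:52 PM.
So security screening ends at 2:52 PM.
From 2:52 PM to 4:27 PM is 1 hour 35 minutes.

1 hour 35 minutes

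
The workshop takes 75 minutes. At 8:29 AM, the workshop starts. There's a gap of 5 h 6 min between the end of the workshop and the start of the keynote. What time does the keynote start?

The workshop ends at 8:29 AM + 75 min = 9:44 AM.
The keynote starts at 9:44 AM + 306 min = 2:50 PM.

2:50 PM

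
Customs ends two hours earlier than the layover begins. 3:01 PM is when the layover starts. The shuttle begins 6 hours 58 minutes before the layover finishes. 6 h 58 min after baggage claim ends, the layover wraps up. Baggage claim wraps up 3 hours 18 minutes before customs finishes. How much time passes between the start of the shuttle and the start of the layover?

5 h 18 min

Customs ends at 3:01 PM − 120 min = 1:01 PM.
Baggage claim ends at 1:01 PM − 198 min = 9:43 AM.
The layover ends at 9:43 AM + 418 min = 4:41 PM.
The shuttle starts at 4:41 PM − 418 min = 9:43 AM.
From 9:43 AM to 3:01 PM is 5 h 18 min.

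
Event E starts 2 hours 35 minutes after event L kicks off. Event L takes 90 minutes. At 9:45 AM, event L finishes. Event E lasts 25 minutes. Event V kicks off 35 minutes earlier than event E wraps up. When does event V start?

10:40 AM

Event L starts at 9:45 AM − 90 min = 8:15 AM.
Event E starts at 8:15 AM + 155 min = 10:50 AM.
Event E ends at 10:50 AM + 25 min = 11:15 AM.
Event V starts at 11:15 AM − 35 min = 10:40 AM.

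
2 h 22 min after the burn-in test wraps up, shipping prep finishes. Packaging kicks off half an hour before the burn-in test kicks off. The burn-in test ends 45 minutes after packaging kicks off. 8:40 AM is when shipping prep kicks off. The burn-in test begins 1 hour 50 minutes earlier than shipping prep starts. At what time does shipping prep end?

The burn-in test starts at 8:40 AM − 110 min = 6:50 AM.
Packaging starts at 6:50 AM − 30 min = 6:20 AM.
The burn-in test ends at 6:20 AM + 45 min = 7:05 AM.
Shipping prep ends at 7:05 AM + 142 min = 9:27 AM.

9:27 AM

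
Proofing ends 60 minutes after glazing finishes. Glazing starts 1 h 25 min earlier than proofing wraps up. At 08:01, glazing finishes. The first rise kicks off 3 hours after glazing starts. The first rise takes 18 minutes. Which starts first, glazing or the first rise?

Proofing ends at 08:01 + 60 min = 09:01.
Glazing starts at 09:01 − 85 min = 07:36.
The first rise starts at 07:36 + 180 min = 10:36.
Glazing starts at 07:36 and the first rise starts at 10:36, so glazing is first.

glazing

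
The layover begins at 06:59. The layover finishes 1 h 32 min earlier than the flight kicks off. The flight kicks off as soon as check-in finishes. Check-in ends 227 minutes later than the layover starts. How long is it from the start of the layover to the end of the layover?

Check-in ends at 06:59 + 227 min = 10:46.
So the flight starts at 10:46.
The layover ends at 10:46 − 92 min = 09:14.
From 06:59 to 09:14 is 2 h 15 min.

2 h 15 min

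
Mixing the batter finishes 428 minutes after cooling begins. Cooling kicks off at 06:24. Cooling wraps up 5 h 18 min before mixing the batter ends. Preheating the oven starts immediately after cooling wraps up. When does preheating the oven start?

Mixing the batter ends at 06:24 + 428 min = 13:32.
Cooling ends at 13:32 − 318 min = 08:14.
So preheating the oven starts at 08:14.

08:14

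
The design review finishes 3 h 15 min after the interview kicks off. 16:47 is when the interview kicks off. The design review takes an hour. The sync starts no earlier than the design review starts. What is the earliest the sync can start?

The design review ends at 16:47 + 195 min = 20:02.
The design review starts at 20:02 − 60 min = 19:02.
The sync is bounded by the design review, so the earliest it can start is 19:02.

19:02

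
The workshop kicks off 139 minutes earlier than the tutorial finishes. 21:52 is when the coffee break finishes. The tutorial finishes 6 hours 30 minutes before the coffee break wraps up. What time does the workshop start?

13:03

The tutorial ends at 21:52 − 390 min = 15:22.
The workshop starts at 15:22 − 139 min = 13:03.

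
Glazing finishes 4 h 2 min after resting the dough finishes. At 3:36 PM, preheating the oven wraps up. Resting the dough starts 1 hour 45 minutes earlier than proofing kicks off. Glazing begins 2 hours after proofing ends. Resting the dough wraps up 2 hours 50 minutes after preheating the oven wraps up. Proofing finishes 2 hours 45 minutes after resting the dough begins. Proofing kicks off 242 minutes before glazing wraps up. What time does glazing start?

Resting the dough ends at 3:36 PM + 170 min = 6:26 PM.
Glazing ends at 6:26 PM + 242 min = 10:28 PM.
Proofing starts at 10:28 PM − 242 min = 6:26 PM.
Resting the dough starts at 6:26 PM − 105 min = 4:41 PM.
Proofing ends at 4:41 PM + 165 min = 7:26 PM.
Glazing starts at 7:26 PM + 120 min = 9:26 PM.

9:26 PM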